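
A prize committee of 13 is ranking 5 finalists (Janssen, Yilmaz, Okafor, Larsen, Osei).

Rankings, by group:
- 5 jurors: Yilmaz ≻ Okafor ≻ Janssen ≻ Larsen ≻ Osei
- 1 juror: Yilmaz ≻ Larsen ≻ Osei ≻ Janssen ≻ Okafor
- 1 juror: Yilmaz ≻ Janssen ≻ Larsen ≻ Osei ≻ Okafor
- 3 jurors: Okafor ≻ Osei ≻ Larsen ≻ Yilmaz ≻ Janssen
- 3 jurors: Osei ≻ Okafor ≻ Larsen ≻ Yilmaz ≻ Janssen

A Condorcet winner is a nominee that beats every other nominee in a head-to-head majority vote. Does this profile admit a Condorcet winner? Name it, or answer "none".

Yilmaz

Pairwise majorities:
Janssen vs Yilmaz: 0 for Janssen, 13 for Yilmaz — Yilmaz by 13–0.
Janssen vs Okafor: 1+1 = 2 for Janssen, 11 for Okafor — Okafor by 11–2.
Janssen vs Larsen: 6 to 7, Larsen.
Janssen vs Osei: 5+1 = 6 for Janssen, 7 for Osei — Osei by 7–6.
Yilmaz vs Okafor: 7 to 6, Yilmaz.
Yilmaz vs Larsen: Yilmaz preferred on 5+1+1 = 7 ballots; Yilmaz wins 7–6.
Yilmaz vs Osei: Yilmaz preferred on 5+1+1 = 7 ballots; Yilmaz wins 7–6.
Okafor vs Larsen: Okafor is ranked higher on 5+3+3 = 11 ballots, Larsen on 2. Okafor wins 11–2.
Okafor vs Osei: 8 to 5, Okafor.
Larsen vs Osei: 7 to 6, Larsen.
Yilmaz wins every pairwise contest, so Yilmaz is the Condorcet winner.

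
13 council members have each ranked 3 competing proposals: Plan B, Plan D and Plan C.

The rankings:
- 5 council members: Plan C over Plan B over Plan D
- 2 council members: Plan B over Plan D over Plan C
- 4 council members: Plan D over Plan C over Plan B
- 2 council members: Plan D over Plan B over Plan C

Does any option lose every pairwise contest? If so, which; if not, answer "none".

none

Head-to-head results (13 council members):
Plan B vs Plan D: Plan B, 7–6.
Plan B vs Plan C: Plan B preferred on 2+2 = 4 ballots; Plan C wins 9–4.
Plan D–Plan C: Plan D 8–5.
Every option wins at least one matchup (Plan B beats Plan D; Plan D beats Plan C; Plan C beats Plan B), so there is no Condorcet loser.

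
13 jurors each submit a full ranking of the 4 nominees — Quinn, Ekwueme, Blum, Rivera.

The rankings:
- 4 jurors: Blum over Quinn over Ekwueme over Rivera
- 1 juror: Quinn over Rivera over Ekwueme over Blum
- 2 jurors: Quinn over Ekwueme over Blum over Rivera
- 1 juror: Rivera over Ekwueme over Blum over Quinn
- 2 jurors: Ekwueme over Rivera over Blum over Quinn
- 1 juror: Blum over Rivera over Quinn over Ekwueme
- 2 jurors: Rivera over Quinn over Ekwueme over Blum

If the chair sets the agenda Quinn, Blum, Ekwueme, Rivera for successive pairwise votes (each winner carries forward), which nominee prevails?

Round 1: Quinn vs Blum — 5–8, Blum advances.
Round 2: Blum vs Ekwueme — 5–8, Ekwueme advances.
Round 3: Ekwueme vs Rivera — 8–5, Ekwueme advances.
Ekwueme survives the agenda.

Ekwueme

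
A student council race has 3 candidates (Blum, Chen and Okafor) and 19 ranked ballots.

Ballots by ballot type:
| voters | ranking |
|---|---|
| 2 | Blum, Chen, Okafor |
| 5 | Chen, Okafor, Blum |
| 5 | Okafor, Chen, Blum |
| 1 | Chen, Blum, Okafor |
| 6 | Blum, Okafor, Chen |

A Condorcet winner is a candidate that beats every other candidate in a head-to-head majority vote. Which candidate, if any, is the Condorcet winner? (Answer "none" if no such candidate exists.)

Okafor

Head-to-head results (19 voters):
Blum vs Chen: Chen wins 11–8.
Blum–Okafor: Okafor 10–9.
Chen–Okafor: Okafor 11–8.
Only Okafor has no losses; Okafor is the Condorcet winner.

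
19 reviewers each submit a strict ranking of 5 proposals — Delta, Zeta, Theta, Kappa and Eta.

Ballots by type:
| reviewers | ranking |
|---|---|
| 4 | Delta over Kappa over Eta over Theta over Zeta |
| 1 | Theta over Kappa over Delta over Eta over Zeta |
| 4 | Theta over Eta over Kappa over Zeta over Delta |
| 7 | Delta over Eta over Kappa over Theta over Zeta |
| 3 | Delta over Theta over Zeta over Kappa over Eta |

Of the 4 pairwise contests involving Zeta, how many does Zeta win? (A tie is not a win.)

0

Zeta against each rival (19 reviewers):
Zeta vs Delta: Delta, 15–4.
Zeta vs Theta: Zeta is ranked higher on 0 ballots, Theta on 19. Theta wins 19–0.
Zeta vs Kappa: Zeta preferred on 3 ballots; Kappa wins 16–3.
Zeta–Eta: Eta 16–3.
Zeta beats no one; loses to Delta, Theta, Kappa, Eta — 0 pairwise wins.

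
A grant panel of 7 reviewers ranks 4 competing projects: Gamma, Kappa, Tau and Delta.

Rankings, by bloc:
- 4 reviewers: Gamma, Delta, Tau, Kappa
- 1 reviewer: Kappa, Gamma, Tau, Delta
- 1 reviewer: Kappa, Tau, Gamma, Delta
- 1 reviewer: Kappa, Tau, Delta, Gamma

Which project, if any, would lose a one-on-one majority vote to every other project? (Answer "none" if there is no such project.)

Kappa

Head-to-head results (7 reviewers):
Gamma vs Kappa: Gamma preferred on 4 ballots; Gamma wins 4–3.
Gamma vs Tau: 5 to 2, Gamma.
Gamma–Delta: Gamma 6–1.
Kappa vs Tau: Kappa preferred on 1+1+1 = 3 ballots; Tau wins 4–3.
Kappa vs Delta: Kappa preferred on 1+1+1 = 3 ballots; Delta wins 4–3.
Tau vs Delta: Delta wins 4–3.
Only Kappa has no wins; Kappa is the Condorcet loser.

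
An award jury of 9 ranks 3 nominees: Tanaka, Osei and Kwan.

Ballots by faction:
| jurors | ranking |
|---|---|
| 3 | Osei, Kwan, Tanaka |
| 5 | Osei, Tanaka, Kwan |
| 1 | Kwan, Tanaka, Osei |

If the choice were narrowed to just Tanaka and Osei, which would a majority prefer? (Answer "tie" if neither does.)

Osei

Ballots ranking Tanaka above Osei: 1.
Ballots ranking Osei above Tanaka: 9 − 1 = 8.
Osei wins the head-to-head 8–1.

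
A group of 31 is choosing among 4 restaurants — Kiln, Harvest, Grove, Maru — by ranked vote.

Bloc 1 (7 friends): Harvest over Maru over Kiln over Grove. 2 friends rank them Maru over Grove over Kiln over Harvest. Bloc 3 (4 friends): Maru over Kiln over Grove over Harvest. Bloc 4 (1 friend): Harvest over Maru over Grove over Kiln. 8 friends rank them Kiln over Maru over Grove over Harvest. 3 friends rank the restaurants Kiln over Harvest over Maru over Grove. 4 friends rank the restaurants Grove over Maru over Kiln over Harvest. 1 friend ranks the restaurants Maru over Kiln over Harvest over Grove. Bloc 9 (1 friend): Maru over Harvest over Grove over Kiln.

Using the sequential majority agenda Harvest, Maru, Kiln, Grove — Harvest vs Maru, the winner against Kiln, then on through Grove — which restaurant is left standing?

Round 1: Harvest vs Maru — 11–20, Maru advances.
Round 2: Maru vs Kiln — 20–11, Maru advances.
Round 3: Maru vs Grove — 27–4, Maru advances.
Maru survives the agenda.

Maru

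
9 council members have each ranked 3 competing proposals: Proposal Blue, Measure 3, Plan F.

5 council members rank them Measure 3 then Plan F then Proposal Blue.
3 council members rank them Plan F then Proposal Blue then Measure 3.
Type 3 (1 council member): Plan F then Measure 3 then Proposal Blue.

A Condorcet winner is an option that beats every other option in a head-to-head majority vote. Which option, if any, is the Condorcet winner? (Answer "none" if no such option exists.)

Check each pair by majority over 9 ballots:
Proposal Blue–Measure 3: Measure 3 6–3.
Proposal Blue vs Plan F: Plan F wins 9–0.
Measure 3–Plan F: Measure 3 5–4.
Measure 3 wins every pairwise contest, so Measure 3 is the Condorcet winner.

Measure 3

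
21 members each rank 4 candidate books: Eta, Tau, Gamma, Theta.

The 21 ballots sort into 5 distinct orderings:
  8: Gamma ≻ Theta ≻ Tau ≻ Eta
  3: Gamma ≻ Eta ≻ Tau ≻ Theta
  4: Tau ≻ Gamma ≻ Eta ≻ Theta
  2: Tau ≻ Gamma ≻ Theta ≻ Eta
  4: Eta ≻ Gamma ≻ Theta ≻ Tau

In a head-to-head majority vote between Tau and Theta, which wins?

Ballots ranking Tau above Theta: 3 + 4 + 2 = 9.
Ballots ranking Theta above Tau: 21 − 9 = 12.
Theta wins the head-to-head 12–9.

Theta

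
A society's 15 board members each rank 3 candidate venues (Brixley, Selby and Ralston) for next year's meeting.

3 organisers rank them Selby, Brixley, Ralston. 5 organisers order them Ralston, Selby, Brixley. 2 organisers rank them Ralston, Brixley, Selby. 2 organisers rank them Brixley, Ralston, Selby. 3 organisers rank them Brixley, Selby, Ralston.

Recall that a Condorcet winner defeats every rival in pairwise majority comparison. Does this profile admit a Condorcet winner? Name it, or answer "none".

none

Check each pair by majority over 15 ballots:
Brixley vs Selby: Brixley preferred on 2+2+3 = 7 ballots; Selby wins 8–7.
Brixley vs Ralston: Brixley preferred on 3+2+3 = 8 ballots; Brixley wins 8–7.
Selby vs Ralston: 3+3 = 6 for Selby, 9 for Ralston — Ralston by 9–6.
Every city loses at least once (Brixley loses to Selby; Selby loses to Ralston; Ralston loses to Brixley). The majority relation contains the cycle Brixley > Ralston > Selby > Brixley, so there is no Condorcet winner.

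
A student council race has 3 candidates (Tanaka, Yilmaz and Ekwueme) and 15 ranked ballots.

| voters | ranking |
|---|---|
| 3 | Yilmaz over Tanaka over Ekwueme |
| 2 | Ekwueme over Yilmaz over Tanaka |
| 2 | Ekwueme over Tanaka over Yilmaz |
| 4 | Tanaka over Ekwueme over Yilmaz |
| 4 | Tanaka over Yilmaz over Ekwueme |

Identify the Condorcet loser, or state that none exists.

Head-to-head results (15 voters):
Tanaka–Yilmaz: Tanaka 10–5.
Tanaka vs Ekwueme: 3+4+4 = 11 for Tanaka, 4 for Ekwueme — Tanaka by 11–4.
Yilmaz vs Ekwueme: 7 to 8, Ekwueme.
Yilmaz loses to every other candidate — it is the Condorcet loser.

Yilmaz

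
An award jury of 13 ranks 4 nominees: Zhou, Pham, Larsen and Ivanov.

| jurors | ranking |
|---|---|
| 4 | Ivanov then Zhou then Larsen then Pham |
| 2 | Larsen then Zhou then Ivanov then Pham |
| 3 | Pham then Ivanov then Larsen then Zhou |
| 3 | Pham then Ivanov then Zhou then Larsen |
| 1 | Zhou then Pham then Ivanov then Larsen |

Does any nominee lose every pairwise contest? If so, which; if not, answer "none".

Larsen

Head-to-head results (13 jurors):
Zhou vs Pham: Zhou wins 7–6.
Zhou vs Larsen: 8 to 5, Zhou.
Zhou vs Ivanov: Zhou is ranked higher on 2+1 = 3 ballots, Ivanov on 10. Ivanov wins 10–3.
Pham vs Larsen: 3+3+1 = 7 for Pham, 6 for Larsen — Pham by 7–6.
Pham vs Ivanov: 7 to 6, Pham.
Larsen vs Ivanov: Ivanov wins 11–2.
Only Larsen has no wins; Larsen is the Condorcet loser.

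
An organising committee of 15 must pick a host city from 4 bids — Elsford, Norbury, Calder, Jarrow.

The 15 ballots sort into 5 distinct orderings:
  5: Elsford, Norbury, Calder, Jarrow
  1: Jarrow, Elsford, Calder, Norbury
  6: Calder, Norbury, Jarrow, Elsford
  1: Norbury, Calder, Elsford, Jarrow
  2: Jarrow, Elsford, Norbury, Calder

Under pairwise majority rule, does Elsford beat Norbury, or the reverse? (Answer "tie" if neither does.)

Elsford

Ballots ranking Elsford above Norbury: 5 + 1 + 2 = 8.
Ballots ranking Norbury above Elsford: 15 − 8 = 7.
Elsford wins the head-to-head 8–7.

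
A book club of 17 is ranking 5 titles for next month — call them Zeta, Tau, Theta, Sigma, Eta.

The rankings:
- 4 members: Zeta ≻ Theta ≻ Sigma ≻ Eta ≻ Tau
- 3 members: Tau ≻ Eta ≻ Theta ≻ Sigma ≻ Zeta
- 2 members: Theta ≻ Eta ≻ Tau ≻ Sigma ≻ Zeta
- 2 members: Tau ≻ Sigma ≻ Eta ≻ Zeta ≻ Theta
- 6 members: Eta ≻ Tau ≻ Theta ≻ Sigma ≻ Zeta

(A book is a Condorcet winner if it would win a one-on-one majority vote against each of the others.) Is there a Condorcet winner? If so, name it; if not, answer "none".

Check each pair by majority over 17 ballots:
Zeta vs Tau: Zeta preferred on 4 ballots; Tau wins 13–4.
Zeta vs Theta: Zeta preferred on 4+2 = 6 ballots; Theta wins 11–6.
Zeta vs Sigma: Zeta is ranked higher on 4 ballots, Sigma on 13. Sigma wins 13–4.
Zeta vs Eta: 4 to 13, Eta.
Tau vs Theta: Tau preferred on 3+2+6 = 11 ballots; Tau wins 11–6.
Tau vs Sigma: 3+2+2+6 = 13 for Tau, 4 for Sigma — Tau by 13–4.
Tau vs Eta: Tau is ranked higher on 3+2 = 5 ballots, Eta on 12. Eta wins 12–5.
Theta vs Sigma: Theta is ranked higher on 4+3+2+6 = 15 ballots, Sigma on 2. Theta wins 15–2.
Theta vs Eta: Theta preferred on 4+2 = 6 ballots; Eta wins 11–6.
Sigma vs Eta: 4+2 = 6 for Sigma, 11 for Eta — Eta by 11–6.
Eta defeats every rival head-to-head and is the Condorcet winner.

Eta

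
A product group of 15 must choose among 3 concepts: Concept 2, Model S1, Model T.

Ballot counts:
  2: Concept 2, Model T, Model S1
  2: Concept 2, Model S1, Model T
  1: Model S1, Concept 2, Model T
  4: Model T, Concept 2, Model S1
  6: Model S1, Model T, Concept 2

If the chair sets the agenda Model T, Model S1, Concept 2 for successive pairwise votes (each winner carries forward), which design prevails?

Concept 2

Round 1: Model T vs Model S1 — 6–9, Model S1 advances.
Round 2: Model S1 vs Concept 2 — 7–8, Concept 2 advances.
Concept 2 survives the agenda.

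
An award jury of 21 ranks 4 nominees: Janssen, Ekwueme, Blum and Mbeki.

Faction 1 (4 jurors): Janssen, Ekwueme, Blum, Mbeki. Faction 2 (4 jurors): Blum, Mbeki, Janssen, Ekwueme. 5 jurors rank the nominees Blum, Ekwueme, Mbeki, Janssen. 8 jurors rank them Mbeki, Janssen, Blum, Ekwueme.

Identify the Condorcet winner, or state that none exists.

none

Check each pair by majority over 21 ballots:
Janssen vs Ekwueme: Janssen preferred on 4+4+8 = 16 ballots; Janssen wins 16–5.
Janssen vs Blum: Janssen preferred on 4+8 = 12 ballots; Janssen wins 12–9.
Janssen vs Mbeki: Janssen preferred on 4 ballots; Mbeki wins 17–4.
Ekwueme vs Blum: 4 for Ekwueme, 17 for Blum — Blum by 17–4.
Ekwueme vs Mbeki: 9 to 12, Mbeki.
Blum vs Mbeki: 13 to 8, Blum.
Each nominee drops at least one matchup (Janssen loses to Mbeki; Ekwueme loses to Janssen; Blum loses to Janssen; Mbeki loses to Blum); the cycle Janssen > Blum > Mbeki > Janssen rules out a Condorcet winner.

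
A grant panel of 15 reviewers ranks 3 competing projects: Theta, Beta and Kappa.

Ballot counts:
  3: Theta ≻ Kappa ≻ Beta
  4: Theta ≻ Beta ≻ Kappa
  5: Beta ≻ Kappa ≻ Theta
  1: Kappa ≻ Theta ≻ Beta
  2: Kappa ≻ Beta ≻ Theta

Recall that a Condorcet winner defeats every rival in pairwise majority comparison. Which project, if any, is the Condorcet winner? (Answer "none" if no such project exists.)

none

Pairwise majorities:
Theta vs Beta: Theta wins 8–7.
Theta–Kappa: Kappa 8–7.
Beta vs Kappa: Beta wins 9–6.
Each project drops at least one matchup (Theta loses to Kappa; Beta loses to Theta; Kappa loses to Beta); the cycle Theta → Beta → Kappa → Theta rules out a Condorcet winner.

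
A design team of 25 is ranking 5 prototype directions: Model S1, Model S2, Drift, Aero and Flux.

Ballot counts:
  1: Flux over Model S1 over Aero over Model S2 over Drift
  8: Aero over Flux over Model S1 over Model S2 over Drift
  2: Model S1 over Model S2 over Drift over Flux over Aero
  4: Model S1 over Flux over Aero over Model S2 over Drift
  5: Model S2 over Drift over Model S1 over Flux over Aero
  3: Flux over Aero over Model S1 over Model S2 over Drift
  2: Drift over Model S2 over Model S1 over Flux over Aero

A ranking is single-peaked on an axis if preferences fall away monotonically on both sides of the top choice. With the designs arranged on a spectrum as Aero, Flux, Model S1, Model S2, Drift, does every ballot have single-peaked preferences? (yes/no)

yes

Axis positions: Aero=1, Flux=2, Model S1=3, Model S2=4, Drift=5.
Cluster 1 (peak Flux at position 2): ranking walks positions 2-3-1-4-5, expanding outward from the peak — single-peaked.
Cluster 2 (peak Aero at position 1): ranking walks positions 1-2-3-4-5, expanding outward from the peak — single-peaked.
Cluster 3 (peak Model S1 at position 3): ranking walks positions 3-4-5-2-1, expanding outward from the peak — single-peaked.
Cluster 4 (peak Model S1 at position 3): ranking walks positions 3-2-1-4-5, expanding outward from the peak — single-peaked.
Cluster 5 (peak Model S2 at position 4): ranking walks positions 4-5-3-2-1, expanding outward from the peak — single-peaked.
Cluster 6 (peak Flux at position 2): ranking walks positions 2-1-3-4-5, expanding outward from the peak — single-peaked.
Cluster 7 (peak Drift at position 5): ranking walks positions 5-4-3-2-1, expanding outward from the peak — single-peaked.
Every ranking is single-peaked on this axis.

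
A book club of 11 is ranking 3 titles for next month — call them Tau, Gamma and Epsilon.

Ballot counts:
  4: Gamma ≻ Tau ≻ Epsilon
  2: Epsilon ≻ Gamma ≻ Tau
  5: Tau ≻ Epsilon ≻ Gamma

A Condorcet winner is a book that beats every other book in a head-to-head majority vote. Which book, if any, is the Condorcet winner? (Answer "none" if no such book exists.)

none

Check each pair by majority over 11 ballots:
Tau vs Gamma: Gamma, 6–5.
Tau–Epsilon: Tau 9–2.
Gamma vs Epsilon: Epsilon wins 7–4.
Every book loses at least once (Tau loses to Gamma; Gamma loses to Epsilon; Epsilon loses to Tau). The majority relation contains the cycle Tau > Epsilon > Gamma > Tau, so there is no Condorcet winner.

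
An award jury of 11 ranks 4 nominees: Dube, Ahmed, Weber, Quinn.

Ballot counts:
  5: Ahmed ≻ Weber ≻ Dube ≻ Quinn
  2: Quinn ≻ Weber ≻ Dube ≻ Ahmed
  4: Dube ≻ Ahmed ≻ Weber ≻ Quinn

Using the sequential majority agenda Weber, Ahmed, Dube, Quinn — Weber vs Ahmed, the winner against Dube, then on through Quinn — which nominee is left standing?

Round 1: Weber vs Ahmed — 2–9, Ahmed advances.
Round 2: Ahmed vs Dube — 5–6, Dube advances.
Round 3: Dube vs Quinn — 9–2, Dube advances.
Dube survives the agenda.

Dube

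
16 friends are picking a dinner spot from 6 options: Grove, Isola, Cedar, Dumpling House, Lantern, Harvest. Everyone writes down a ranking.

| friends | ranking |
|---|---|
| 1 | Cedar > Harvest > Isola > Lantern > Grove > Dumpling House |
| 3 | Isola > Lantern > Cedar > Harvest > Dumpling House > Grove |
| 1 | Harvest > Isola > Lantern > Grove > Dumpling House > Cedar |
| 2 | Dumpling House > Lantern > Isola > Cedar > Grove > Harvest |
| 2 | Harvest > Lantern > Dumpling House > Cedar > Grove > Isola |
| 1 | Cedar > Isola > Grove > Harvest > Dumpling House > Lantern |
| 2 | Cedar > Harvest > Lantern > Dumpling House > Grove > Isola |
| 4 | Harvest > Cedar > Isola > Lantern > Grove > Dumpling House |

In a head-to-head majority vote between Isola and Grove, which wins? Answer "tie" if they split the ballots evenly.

Isola

Ballots ranking Isola above Grove: 1 + 3 + 1 + 2 + 1 + 4 = 12.
Ballots ranking Grove above Isola: 16 − 12 = 4.
Isola wins the head-to-head 12–4.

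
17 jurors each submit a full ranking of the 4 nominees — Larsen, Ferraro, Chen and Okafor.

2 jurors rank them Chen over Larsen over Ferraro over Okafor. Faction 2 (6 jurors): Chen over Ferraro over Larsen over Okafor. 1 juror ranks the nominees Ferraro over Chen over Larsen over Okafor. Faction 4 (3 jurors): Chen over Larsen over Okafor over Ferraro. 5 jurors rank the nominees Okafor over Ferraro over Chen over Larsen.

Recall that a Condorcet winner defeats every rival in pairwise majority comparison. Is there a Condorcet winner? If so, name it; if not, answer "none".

Pairwise majorities:
Larsen vs Ferraro: Ferraro wins 12–5.
Larsen–Chen: Chen 17–0.
Larsen–Okafor: Larsen 12–5.
Ferraro–Chen: Chen 11–6.
Ferraro vs Okafor: Ferraro, 9–8.
Chen vs Okafor: Chen wins 12–5.
Chen defeats every rival head-to-head and is the Condorcet winner.

Chen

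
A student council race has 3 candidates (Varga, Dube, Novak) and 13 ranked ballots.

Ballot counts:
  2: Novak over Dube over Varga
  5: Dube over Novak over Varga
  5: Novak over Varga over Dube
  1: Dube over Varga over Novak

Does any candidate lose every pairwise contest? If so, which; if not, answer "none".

Pairwise majorities:
Varga–Dube: Dube 8–5.
Varga vs Novak: 1 to 12, Novak.
Dube vs Novak: 5+1 = 6 for Dube, 7 for Novak — Novak by 7–6.
Varga loses to every other candidate — it is the Condorcet loser.

Varga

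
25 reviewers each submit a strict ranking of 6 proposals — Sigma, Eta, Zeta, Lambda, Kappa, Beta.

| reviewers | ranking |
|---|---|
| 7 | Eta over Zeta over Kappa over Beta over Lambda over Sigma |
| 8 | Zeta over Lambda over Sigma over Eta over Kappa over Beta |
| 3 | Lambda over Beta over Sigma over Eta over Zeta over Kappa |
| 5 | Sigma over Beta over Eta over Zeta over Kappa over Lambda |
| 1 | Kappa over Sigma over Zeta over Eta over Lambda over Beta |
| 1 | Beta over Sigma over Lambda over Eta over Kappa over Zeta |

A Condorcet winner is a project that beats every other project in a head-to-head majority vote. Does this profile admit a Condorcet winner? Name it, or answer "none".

Check each pair by majority over 25 ballots:
Sigma vs Eta: 8+3+5+1+1 = 18 for Sigma, 7 for Eta — Sigma by 18–7.
Sigma vs Zeta: 3+5+1+1 = 10 for Sigma, 15 for Zeta — Zeta by 15–10.
Sigma vs Lambda: 7 to 18, Lambda.
Sigma vs Kappa: 8+3+5+1 = 17 for Sigma, 8 for Kappa — Sigma by 17–8.
Sigma vs Beta: Sigma is ranked higher on 8+5+1 = 14 ballots, Beta on 11. Sigma wins 14–11.
Eta vs Zeta: 16 to 9, Eta.
Eta vs Lambda: Eta preferred on 7+5+1 = 13 ballots; Eta wins 13–12.
Eta vs Kappa: Eta preferred on 7+8+3+5+1 = 24 ballots; Eta wins 24–1.
Eta vs Beta: 7+8+1 = 16 for Eta, 9 for Beta — Eta by 16–9.
Zeta vs Lambda: Zeta is ranked higher on 7+8+5+1 = 21 ballots, Lambda on 4. Zeta wins 21–4.
Zeta vs Kappa: Zeta preferred on 7+8+3+5 = 23 ballots; Zeta wins 23–2.
Zeta vs Beta: Zeta preferred on 7+8+1 = 16 ballots; Zeta wins 16–9.
Lambda vs Kappa: Lambda preferred on 8+3+1 = 12 ballots; Kappa wins 13–12.
Lambda vs Beta: 12 to 13, Beta.
Kappa vs Beta: Kappa preferred on 7+8+1 = 16 ballots; Kappa wins 16–9.
Every project loses at least once (Sigma loses to Zeta; Eta loses to Sigma; Zeta loses to Eta; Lambda loses to Eta; Kappa loses to Sigma; Beta loses to Sigma). The majority relation contains the cycle Sigma → Eta → Zeta → Sigma, so there is no Condorcet winner.

none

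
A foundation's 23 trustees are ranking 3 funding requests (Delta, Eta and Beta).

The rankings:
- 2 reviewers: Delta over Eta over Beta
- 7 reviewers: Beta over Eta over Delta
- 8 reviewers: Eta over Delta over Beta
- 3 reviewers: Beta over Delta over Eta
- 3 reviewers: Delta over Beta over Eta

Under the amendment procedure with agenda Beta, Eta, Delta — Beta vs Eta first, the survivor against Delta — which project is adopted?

Round 1: Beta vs Eta — 13–10, Beta advances.
Round 2: Beta vs Delta — 10–13, Delta advances.
Delta survives the agenda.

Delta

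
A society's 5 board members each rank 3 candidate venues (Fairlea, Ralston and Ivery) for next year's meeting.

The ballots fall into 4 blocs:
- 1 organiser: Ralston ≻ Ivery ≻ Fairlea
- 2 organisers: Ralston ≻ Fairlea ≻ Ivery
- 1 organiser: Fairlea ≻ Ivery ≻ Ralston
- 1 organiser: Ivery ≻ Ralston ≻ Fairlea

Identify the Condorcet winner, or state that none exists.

Ralston

Check each pair by majority over 5 ballots:
Fairlea vs Ralston: 1 for Fairlea, 4 for Ralston — Ralston by 4–1.
Fairlea vs Ivery: Fairlea preferred on 2+1 = 3 ballots; Fairlea wins 3–2.
Ralston vs Ivery: 1+2 = 3 for Ralston, 2 for Ivery — Ralston by 3–2.
Ralston defeats every rival head-to-head and is the Condorcet winner.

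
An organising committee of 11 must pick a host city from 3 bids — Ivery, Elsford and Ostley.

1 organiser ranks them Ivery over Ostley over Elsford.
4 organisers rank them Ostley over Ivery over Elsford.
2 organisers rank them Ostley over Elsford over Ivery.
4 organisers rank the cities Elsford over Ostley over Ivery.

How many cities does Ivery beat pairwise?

Ivery against each rival (11 organisers):
Ivery vs Elsford: Elsford, 6–5.
Ivery vs Ostley: Ivery is ranked higher on 1 ballot, Ostley on 10. Ostley wins 10–1.
Ivery beats no one; loses to Elsford, Ostley — 0 pairwise wins.

0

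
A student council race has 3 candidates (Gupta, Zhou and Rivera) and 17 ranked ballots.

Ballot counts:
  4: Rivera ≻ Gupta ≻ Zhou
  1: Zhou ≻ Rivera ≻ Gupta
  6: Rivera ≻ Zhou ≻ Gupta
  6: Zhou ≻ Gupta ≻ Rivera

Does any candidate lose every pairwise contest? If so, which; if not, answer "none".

Gupta

Pairwise majorities:
Gupta vs Zhou: 4 to 13, Zhou.
Gupta vs Rivera: 6 for Gupta, 11 for Rivera — Rivera by 11–6.
Zhou vs Rivera: Zhou preferred on 1+6 = 7 ballots; Rivera wins 10–7.
Gupta loses to every other candidate — it is the Condorcet loser.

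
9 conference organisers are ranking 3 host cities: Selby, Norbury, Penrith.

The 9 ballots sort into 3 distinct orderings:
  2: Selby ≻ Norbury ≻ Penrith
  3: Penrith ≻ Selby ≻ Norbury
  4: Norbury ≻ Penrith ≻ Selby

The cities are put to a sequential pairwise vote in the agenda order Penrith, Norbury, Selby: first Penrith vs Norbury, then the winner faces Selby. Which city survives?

Round 1: Penrith vs Norbury — 3–6, Norbury advances.
Round 2: Norbury vs Selby — 4–5, Selby advances.
Selby survives the agenda.

Selby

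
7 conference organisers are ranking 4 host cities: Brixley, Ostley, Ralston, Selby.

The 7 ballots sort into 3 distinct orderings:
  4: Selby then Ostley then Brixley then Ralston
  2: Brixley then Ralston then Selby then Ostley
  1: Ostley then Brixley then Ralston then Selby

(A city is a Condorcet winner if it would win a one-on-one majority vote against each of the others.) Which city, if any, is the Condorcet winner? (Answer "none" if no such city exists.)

Pairwise majorities:
Brixley vs Ostley: Brixley preferred on 2 ballots; Ostley wins 5–2.
Brixley vs Ralston: Brixley is ranked higher on 4+2+1 = 7 ballots, Ralston on 0. Brixley wins 7–0.
Brixley vs Selby: 2+1 = 3 for Brixley, 4 for Selby — Selby by 4–3.
Ostley vs Ralston: Ostley preferred on 4+1 = 5 ballots; Ostley wins 5–2.
Ostley vs Selby: Ostley is ranked higher on 1 ballot, Selby on 6. Selby wins 6–1.
Ralston vs Selby: 3 to 4, Selby.
Selby defeats every rival head-to-head and is the Condorcet winner.

Selby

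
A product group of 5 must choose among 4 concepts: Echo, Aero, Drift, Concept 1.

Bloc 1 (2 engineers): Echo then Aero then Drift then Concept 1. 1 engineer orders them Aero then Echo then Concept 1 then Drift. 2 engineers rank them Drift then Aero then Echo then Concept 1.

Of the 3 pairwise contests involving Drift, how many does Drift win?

1

Drift against each rival (5 engineers):
Drift–Echo: Echo 3–2.
Drift vs Aero: Drift preferred on 2 ballots; Aero wins 3–2.
Drift–Concept 1: Drift 4–1.
Drift beats Concept 1; loses to Echo, Aero — 1 pairwise win.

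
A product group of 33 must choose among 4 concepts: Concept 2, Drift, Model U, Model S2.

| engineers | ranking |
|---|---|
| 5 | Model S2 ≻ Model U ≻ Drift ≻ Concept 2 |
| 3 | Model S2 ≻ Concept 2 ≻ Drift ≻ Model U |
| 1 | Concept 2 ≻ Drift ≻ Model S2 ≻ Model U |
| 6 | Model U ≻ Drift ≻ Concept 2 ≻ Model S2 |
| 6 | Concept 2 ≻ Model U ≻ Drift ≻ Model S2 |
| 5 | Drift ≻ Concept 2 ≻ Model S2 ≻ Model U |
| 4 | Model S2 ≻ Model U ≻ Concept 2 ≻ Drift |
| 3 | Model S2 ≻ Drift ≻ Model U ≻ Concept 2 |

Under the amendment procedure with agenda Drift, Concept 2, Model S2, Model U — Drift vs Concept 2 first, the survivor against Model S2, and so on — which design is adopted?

Round 1: Drift vs Concept 2 — 19–14, Drift advances.
Round 2: Drift vs Model S2 — 18–15, Drift advances.
Round 3: Drift vs Model U — 12–21, Model U advances.
Model U survives the agenda.

Model U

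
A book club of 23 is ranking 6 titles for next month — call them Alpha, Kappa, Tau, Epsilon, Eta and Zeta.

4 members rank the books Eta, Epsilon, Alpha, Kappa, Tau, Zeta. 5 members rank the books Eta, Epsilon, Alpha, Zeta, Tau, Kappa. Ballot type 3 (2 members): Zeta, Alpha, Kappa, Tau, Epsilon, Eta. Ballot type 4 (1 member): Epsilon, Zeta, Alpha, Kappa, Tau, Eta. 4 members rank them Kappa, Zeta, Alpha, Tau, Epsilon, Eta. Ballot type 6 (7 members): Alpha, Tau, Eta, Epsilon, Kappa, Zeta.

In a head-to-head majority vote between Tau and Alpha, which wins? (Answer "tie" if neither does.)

Alpha

No ballot ranks Tau above Alpha: 0.
Ballots ranking Alpha above Tau: 23 − 0 = 23.
Alpha wins the head-to-head 23–0.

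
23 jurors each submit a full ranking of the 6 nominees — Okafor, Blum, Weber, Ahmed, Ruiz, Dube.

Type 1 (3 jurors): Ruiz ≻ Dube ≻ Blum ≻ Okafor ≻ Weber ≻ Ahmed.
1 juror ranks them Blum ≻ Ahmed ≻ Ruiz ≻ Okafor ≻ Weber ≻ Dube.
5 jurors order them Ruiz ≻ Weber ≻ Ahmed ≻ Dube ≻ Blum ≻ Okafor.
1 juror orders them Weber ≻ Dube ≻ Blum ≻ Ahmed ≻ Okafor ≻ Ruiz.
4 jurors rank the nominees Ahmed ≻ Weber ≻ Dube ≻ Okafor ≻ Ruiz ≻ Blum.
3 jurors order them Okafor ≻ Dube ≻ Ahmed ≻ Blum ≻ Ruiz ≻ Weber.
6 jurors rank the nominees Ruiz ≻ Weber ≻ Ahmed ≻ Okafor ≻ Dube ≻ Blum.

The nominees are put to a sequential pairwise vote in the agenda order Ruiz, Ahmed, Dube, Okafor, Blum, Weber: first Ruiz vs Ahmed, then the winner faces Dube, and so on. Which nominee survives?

Ruiz

Round 1: Ruiz vs Ahmed — 14–9, Ruiz advances.
Round 2: Ruiz vs Dube — 15–8, Ruiz advances.
Round 3: Ruiz vs Okafor — 15–8, Ruiz advances.
Round 4: Ruiz vs Blum — 18–5, Ruiz advances.
Round 5: Ruiz vs Weber — 18–5, Ruiz advances.
The agenda winner is Ruiz.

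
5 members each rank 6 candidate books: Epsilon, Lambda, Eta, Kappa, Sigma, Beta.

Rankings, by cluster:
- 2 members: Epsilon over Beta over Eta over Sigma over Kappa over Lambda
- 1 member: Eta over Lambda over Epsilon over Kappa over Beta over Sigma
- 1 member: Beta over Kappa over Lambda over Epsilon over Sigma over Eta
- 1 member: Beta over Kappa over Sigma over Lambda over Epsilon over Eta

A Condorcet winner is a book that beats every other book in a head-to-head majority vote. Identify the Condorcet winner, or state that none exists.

Pairwise majorities:
Epsilon vs Lambda: Epsilon is ranked higher on 2 ballots, Lambda on 3. Lambda wins 3–2.
Epsilon vs Eta: 2+1+1 = 4 for Epsilon, 1 for Eta — Epsilon by 4–1.
Epsilon vs Kappa: 2+1 = 3 for Epsilon, 2 for Kappa — Epsilon by 3–2.
Epsilon vs Sigma: Epsilon is ranked higher on 2+1+1 = 4 ballots, Sigma on 1. Epsilon wins 4–1.
Epsilon vs Beta: Epsilon is ranked higher on 2+1 = 3 ballots, Beta on 2. Epsilon wins 3–2.
Lambda vs Eta: Lambda is ranked higher on 1+1 = 2 ballots, Eta on 3. Eta wins 3–2.
Lambda vs Kappa: Lambda is ranked higher on 1 ballot, Kappa on 4. Kappa wins 4–1.
Lambda vs Sigma: 2 to 3, Sigma.
Lambda vs Beta: Lambda preferred on 1 ballot; Beta wins 4–1.
Eta vs Kappa: 3 to 2, Eta.
Eta vs Sigma: Eta preferred on 2+1 = 3 ballots; Eta wins 3–2.
Eta vs Beta: Eta preferred on 1 ballot; Beta wins 4–1.
Kappa vs Sigma: Kappa is ranked higher on 1+1+1 = 3 ballots, Sigma on 2. Kappa wins 3–2.
Kappa vs Beta: Kappa is ranked higher on 1 ballot, Beta on 4. Beta wins 4–1.
Sigma vs Beta: Sigma preferred on 0 ballots; Beta wins 5–0.
Each book drops at least one matchup (Epsilon loses to Lambda; Lambda loses to Eta; Eta loses to Epsilon; Kappa loses to Epsilon; Sigma loses to Epsilon; Beta loses to Epsilon); the cycle Epsilon → Eta → Lambda → Epsilon rules out a Condorcet winner.

none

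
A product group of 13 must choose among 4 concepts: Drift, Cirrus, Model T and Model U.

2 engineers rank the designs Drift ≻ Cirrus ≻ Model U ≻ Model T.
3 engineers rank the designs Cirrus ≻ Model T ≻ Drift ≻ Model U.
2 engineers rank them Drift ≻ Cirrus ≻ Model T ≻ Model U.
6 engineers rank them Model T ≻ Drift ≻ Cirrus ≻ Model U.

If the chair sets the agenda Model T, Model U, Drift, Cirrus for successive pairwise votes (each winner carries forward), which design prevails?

Round 1: Model T vs Model U — 11–2, Model T advances.
Round 2: Model T vs Drift — 9–4, Model T advances.
Round 3: Model T vs Cirrus — 6–7, Cirrus advances.
The agenda winner is Cirrus.

Cirrus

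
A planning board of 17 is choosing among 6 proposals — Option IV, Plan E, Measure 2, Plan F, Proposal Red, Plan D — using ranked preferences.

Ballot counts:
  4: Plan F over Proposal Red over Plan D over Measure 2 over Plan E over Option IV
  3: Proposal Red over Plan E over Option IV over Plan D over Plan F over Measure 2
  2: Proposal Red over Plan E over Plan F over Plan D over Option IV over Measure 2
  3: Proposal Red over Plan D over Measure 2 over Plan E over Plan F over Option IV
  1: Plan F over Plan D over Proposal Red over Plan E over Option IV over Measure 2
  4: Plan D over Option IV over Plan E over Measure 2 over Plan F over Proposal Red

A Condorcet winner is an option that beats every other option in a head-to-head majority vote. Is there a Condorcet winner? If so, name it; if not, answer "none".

none

Pairwise majorities:
Option IV vs Plan E: Option IV preferred on 4 ballots; Plan E wins 13–4.
Option IV vs Measure 2: 10 to 7, Option IV.
Option IV vs Plan F: Option IV is ranked higher on 3+4 = 7 ballots, Plan F on 10. Plan F wins 10–7.
Option IV vs Proposal Red: Option IV is ranked higher on 4 ballots, Proposal Red on 13. Proposal Red wins 13–4.
Option IV vs Plan D: Option IV preferred on 3 ballots; Plan D wins 14–3.
Plan E vs Measure 2: Plan E preferred on 3+2+1+4 = 10 ballots; Plan E wins 10–7.
Plan E vs Plan F: Plan E preferred on 3+2+3+4 = 12 ballots; Plan E wins 12–5.
Plan E vs Proposal Red: 4 to 13, Proposal Red.
Plan E vs Plan D: 3+2 = 5 for Plan E, 12 for Plan D — Plan D by 12–5.
Measure 2 vs Plan F: Measure 2 preferred on 3+4 = 7 ballots; Plan F wins 10–7.
Measure 2 vs Proposal Red: 4 to 13, Proposal Red.
Measure 2 vs Plan D: Measure 2 preferred on 0 ballots; Plan D wins 17–0.
Plan F vs Proposal Red: 9 to 8, Plan F.
Plan F vs Plan D: 7 to 10, Plan D.
Proposal Red vs Plan D: Proposal Red preferred on 4+3+2+3 = 12 ballots; Proposal Red wins 12–5.
Every option loses at least once (Option IV loses to Plan E; Plan E loses to Proposal Red; Measure 2 loses to Option IV; Plan F loses to Plan E; Proposal Red loses to Plan F; Plan D loses to Proposal Red). The majority relation contains the cycle Plan E > Plan F > Proposal Red > Plan E, so there is no Condorcet winner.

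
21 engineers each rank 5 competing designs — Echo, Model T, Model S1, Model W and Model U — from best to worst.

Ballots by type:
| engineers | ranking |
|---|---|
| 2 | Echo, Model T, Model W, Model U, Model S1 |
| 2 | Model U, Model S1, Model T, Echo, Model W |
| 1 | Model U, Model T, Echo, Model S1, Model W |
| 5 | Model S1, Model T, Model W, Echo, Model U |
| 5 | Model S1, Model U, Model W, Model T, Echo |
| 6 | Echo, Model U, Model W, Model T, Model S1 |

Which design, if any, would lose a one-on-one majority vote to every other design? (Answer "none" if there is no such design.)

none

Head-to-head results (21 engineers):
Echo vs Model T: 2+6 = 8 for Echo, 13 for Model T — Model T by 13–8.
Echo vs Model S1: Model S1 wins 12–9.
Echo vs Model W: Echo, 11–10.
Echo vs Model U: 13 to 8, Echo.
Model T vs Model S1: Model S1, 12–9.
Model T vs Model W: Model T is ranked higher on 2+2+1+5 = 10 ballots, Model W on 11. Model W wins 11–10.
Model T vs Model U: Model T preferred on 2+5 = 7 ballots; Model U wins 14–7.
Model S1 vs Model W: Model S1 wins 13–8.
Model S1 vs Model U: Model S1 is ranked higher on 5+5 = 10 ballots, Model U on 11. Model U wins 11–10.
Model W vs Model U: Model W is ranked higher on 2+5 = 7 ballots, Model U on 14. Model U wins 14–7.
No design is winless: Echo beats Model W; Model T beats Echo; Model S1 beats Echo; Model W beats Model T; Model U beats Model T. There is no Condorcet loser.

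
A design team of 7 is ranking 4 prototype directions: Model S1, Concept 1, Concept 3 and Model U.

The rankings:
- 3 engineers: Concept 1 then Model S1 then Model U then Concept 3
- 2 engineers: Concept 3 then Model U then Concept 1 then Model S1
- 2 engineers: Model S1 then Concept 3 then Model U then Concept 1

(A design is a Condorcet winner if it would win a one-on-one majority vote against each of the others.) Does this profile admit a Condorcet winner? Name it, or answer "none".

none

Check each pair by majority over 7 ballots:
Model S1 vs Concept 1: Concept 1, 5–2.
Model S1 vs Concept 3: Model S1, 5–2.
Model S1 vs Model U: Model S1, 5–2.
Concept 1–Concept 3: Concept 3 4–3.
Concept 1 vs Model U: Model U wins 4–3.
Concept 3 vs Model U: Concept 3 wins 4–3.
No design is unbeaten: Model S1 loses to Concept 1; Concept 1 loses to Concept 3; Concept 3 loses to Model S1; Model U loses to Model S1. In particular Model S1 > Concept 3 > Concept 1 > Model S1 is a majority cycle — no Condorcet winner exists.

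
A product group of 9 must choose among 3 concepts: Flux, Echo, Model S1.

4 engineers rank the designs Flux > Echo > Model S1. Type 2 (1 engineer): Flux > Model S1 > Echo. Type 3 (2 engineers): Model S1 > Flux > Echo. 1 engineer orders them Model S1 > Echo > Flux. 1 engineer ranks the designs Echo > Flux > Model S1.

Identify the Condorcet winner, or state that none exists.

Check each pair by majority over 9 ballots:
Flux vs Echo: Flux wins 7–2.
Flux–Model S1: Flux 6–3.
Echo–Model S1: Echo 5–4.
Flux beats each of Echo, Model S1 — Flux is the Condorcet winner.

Flux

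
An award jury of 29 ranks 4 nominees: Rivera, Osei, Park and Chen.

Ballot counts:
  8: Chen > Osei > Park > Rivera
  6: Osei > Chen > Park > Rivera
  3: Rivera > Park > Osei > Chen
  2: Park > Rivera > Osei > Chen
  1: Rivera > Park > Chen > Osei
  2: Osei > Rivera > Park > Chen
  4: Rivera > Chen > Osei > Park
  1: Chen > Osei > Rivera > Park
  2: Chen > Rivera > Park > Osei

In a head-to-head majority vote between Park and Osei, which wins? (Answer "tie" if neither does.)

Ballots ranking Park above Osei: 3 + 2 + 1 + 2 = 8.
Ballots ranking Osei above Park: 29 − 8 = 21.
Osei wins the head-to-head 21–8.

Osei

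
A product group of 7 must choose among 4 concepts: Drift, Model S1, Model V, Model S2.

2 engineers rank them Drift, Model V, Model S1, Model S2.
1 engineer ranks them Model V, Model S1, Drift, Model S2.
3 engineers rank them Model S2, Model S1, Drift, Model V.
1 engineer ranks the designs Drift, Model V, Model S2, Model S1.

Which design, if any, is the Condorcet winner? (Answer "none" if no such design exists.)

Check each pair by majority over 7 ballots:
Drift vs Model S1: Model S1, 4–3.
Drift vs Model V: 6 to 1, Drift.
Drift–Model S2: Drift 4–3.
Model S1 vs Model V: Model V wins 4–3.
Model S1 vs Model S2: Model S2, 4–3.
Model V vs Model S2: 4 to 3, Model V.
Every design loses at least once (Drift loses to Model S1; Model S1 loses to Model V; Model V loses to Drift; Model S2 loses to Drift). The majority relation contains the cycle Drift → Model V → Model S1 → Drift, so there is no Condorcet winner.

none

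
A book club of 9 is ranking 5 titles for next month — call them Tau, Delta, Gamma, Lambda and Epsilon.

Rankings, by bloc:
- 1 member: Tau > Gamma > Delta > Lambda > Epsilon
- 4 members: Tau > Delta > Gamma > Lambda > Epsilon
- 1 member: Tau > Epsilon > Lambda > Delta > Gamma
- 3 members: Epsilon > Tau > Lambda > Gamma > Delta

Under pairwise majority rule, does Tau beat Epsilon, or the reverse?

Ballots ranking Tau above Epsilon: 1 + 4 + 1 = 6.
Ballots ranking Epsilon above Tau: 9 − 6 = 3.
Tau wins the head-to-head 6–3.

Tau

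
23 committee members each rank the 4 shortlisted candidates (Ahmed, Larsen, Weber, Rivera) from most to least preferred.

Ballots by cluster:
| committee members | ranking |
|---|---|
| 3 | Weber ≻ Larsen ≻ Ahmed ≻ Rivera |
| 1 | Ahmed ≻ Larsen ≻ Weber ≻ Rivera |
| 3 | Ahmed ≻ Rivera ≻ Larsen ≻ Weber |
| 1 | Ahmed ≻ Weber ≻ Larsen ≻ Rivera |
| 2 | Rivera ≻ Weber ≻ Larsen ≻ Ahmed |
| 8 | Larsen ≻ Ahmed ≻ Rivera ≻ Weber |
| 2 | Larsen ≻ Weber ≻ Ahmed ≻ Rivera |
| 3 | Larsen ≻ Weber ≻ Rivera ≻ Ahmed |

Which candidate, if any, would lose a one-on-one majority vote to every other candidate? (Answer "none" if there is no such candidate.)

Head-to-head results (23 committee members):
Ahmed vs Larsen: Larsen wins 18–5.
Ahmed vs Weber: 13 to 10, Ahmed.
Ahmed vs Rivera: Ahmed, 18–5.
Larsen vs Weber: Larsen wins 17–6.
Larsen vs Rivera: Larsen preferred on 3+1+1+8+2+3 = 18 ballots; Larsen wins 18–5.
Weber–Rivera: Rivera 13–10.
Only Weber has no wins; Weber is the Condorcet loser.

Weber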